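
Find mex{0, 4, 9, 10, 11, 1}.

2

The values 0, 1 are all present; 2 is the first non-negative integer missing from the set.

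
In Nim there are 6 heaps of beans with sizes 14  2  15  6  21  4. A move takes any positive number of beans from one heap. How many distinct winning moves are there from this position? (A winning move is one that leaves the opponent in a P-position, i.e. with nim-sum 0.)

Nim-sum: 14 ^ 2 ^ 15 ^ 6 ^ 21 ^ 4 = 20.
The overall nim-sum is X = 20. A heap of size p has a winning move iff p XOR X < p (reduce it to p XOR X).
  14: 14 XOR 20 = 26 ≥ 14 — no move.
  2: 2 XOR 20 = 22 ≥ 2 — no move.
  15: 15 XOR 20 = 27 ≥ 15 — no move.
  6: 6 XOR 20 = 18 ≥ 6 — no move.
  21: 21 XOR 20 = 1 < 21 — winning move (to 1).
  4: 4 XOR 20 = 16 ≥ 4 — no move.
That gives 1 winning move.

1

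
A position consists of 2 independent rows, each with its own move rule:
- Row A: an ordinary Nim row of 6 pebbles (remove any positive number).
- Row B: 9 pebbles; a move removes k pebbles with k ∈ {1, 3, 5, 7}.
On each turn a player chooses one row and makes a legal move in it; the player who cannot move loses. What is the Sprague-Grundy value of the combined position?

7

Row A is a plain Nim row of size 6, so its Grundy value is 6.
Build the Grundy sequence for row B with g(k) = mex{g(k−s) : s ∈ {1, 3, 5, 7}, s ≤ k}:
g(0) = mex{} = 0
g(1) = mex{0} = 1
g(2) = mex{1} = 0
g(3) = mex{0} = 1
g(4) = mex{1} = 0
g(5) = mex{0} = 1
g(6) = mex{1} = 0
g(7) = mex{0} = 1
g(8) = mex{1} = 0
g(9) = mex{0} = 1
So g(9) = 1.
By the Sprague-Grundy theorem, the Grundy value of a sum of independent games is the XOR of the component values.
Combined value = 6 ⊕ 1 = 7.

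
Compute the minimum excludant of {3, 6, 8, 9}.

0 is not in the set, so the mex is 0.

0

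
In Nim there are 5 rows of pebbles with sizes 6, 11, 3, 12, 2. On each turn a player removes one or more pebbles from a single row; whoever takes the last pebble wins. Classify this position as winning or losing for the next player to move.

Losing position

Nim-sum: 6 ⊕ 11 ⊕ 3 ⊕ 12 ⊕ 2 = 0.
The nim-sum is 0, so this is a P-position: the player to move is in a losing position under optimal play.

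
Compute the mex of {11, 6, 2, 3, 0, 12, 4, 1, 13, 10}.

5

The values 0, 1, 2, 3, 4 are all present; 5 is the first non-negative integer missing from the set.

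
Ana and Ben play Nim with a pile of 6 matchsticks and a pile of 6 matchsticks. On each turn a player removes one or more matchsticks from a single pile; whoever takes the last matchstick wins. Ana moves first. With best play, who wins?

Ben wins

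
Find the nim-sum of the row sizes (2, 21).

23

Write each in binary and XOR column by column:
  00010  (2)
  10101  (21)
  -----
  10111  (23)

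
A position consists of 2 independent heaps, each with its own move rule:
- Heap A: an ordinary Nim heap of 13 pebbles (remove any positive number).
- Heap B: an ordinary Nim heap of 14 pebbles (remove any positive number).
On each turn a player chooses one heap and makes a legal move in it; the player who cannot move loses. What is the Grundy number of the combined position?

3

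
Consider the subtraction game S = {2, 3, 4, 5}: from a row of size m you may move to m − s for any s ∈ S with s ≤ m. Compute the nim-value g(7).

Build the Grundy sequence with g(k) = mex{g(k−s) : s ∈ {2, 3, 4, 5}, s ≤ k}:
g(0) = mex{} = 0
g(1) = mex{} = 0
g(2) = mex{0} = 1
g(3) = mex{0} = 1
g(4) = mex{0,1} = 2
g(5) = mex{0,1} = 2
g(6) = mex{0,1,2} = 3
g(7) = mex{1,2} = 0
So g(7) = 0.

0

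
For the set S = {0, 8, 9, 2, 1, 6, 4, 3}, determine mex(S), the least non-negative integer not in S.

The values 0, 1, 2, 3, 4 are all present; 5 is the first non-negative integer missing from the set.

5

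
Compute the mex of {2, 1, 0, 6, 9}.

The values 0, 1, 2 are all present; 3 is the first non-negative integer missing from the set.

3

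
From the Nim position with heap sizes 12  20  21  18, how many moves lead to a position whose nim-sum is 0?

Compute the nim-sum pairwise:
12 ^ 20 = 24
24 ^ 21 = 13
13 ^ 18 = 31
The overall nim-sum is X = 31. A heap of size p has a winning move iff p XOR X < p (reduce it to p XOR X).
  12: 12 XOR 31 = 19 ≥ 12 — no move.
  20: 20 XOR 31 = 11 < 20 — winning move (to 11).
  21: 21 XOR 31 = 10 < 21 — winning move (to 10).
  18: 18 XOR 31 = 13 < 18 — winning move (to 13).
That gives 3 winning moves.

3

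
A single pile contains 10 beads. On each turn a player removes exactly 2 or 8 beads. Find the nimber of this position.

0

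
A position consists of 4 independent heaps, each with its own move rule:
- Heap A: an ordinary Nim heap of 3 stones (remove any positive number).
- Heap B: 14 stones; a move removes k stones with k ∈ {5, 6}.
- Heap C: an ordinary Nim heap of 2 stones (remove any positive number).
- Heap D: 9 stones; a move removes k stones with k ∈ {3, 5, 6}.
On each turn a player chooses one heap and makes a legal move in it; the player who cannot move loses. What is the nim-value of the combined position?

1

Heap A is a plain Nim heap of size 3, so its Grundy value is 3.
Build the Grundy sequence for heap B with g(k) = mex{g(k−s) : s ∈ {5, 6}, s ≤ k}:
g(0) = mex{} = 0
g(1) = mex{} = 0
g(2) = mex{} = 0
g(3) = mex{} = 0
g(4) = mex{} = 0
g(5) = mex{0} = 1
g(6) = mex{0} = 1
g(7) = mex{0} = 1
g(8) = mex{0} = 1
g(9) = mex{0} = 1
g(10) = mex{0,1} = 2
g(11) = mex{1} = 0
g(12) = mex{1} = 0
g(13) = mex{1} = 0
g(14) = mex{1} = 0
So g(14) = 0.
Heap C is a plain Nim heap of size 2, so its Grundy value is 2.
Build the Grundy sequence for heap D with g(k) = mex{g(k−s) : s ∈ {3, 5, 6}, s ≤ k}:
g(0) = mex{} = 0
g(1) = mex{} = 0
g(2) = mex{} = 0
g(3) = mex{0} = 1
g(4) = mex{0} = 1
g(5) = mex{0} = 1
g(6) = mex{0,1} = 2
g(7) = mex{0,1} = 2
g(8) = mex{0,1} = 2
g(9) = mex{1,2} = 0
So g(9) = 0.
By the Sprague-Grundy theorem, the Grundy value of a sum of independent games is the XOR of the component values.
Combined value = 3 XOR 0 XOR 2 XOR 0 = 1.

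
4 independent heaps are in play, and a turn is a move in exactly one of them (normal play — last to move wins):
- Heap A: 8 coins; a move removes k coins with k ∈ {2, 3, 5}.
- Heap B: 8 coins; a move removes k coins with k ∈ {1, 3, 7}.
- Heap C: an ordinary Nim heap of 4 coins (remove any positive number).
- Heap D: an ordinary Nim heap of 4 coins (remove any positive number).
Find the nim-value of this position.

0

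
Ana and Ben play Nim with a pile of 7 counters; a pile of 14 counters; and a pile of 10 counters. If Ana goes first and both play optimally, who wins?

Ana wins

Write each in binary and XOR column by column:
  0111  (7)
  1110  (14)
  1010  (10)
  ----
  0011  (3)
The nim-sum is 3 ≠ 0, so this is an N-position: the player to move can win; Ana has a winning move.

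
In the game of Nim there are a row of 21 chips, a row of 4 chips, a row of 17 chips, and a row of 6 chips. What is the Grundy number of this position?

Nim-sum: 21 ^ 4 ^ 17 ^ 6 = 6.

6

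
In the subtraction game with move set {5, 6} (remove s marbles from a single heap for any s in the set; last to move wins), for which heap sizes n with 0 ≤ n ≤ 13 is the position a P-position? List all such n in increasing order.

Grundy values for subtraction set {5, 6}:
k:     0  1  2  3  4  5  6  7  8  9 10 11 12 13
g(k):  0  0  0  0  0  1  1  1  1  1  2  0  0  0
The P-positions (g = 0) in 0..13 are 0, 1, 2, 3, 4, 11, 12, 13.

0, 1, 2, 3, 4, 11, 12, 13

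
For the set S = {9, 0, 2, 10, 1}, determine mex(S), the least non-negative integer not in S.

The values 0, 1, 2 are all present; 3 is the first non-negative integer missing from the set.

3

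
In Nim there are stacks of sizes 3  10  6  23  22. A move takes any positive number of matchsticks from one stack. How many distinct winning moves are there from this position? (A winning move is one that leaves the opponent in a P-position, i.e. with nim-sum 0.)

In binary:
  00011  (3)
  01010  (10)
  00110  (6)
  10111  (23)
  10110  (22)
  -----
  01110  (14)
The overall nim-sum is X = 14. A stack of size p has a winning move iff p XOR X < p (reduce it to p XOR X).
  3: 3 XOR 14 = 13 ≥ 3 — no move.
  10: 10 XOR 14 = 4 < 10 — winning move (to 4).
  6: 6 XOR 14 = 8 ≥ 6 — no move.
  23: 23 XOR 14 = 25 ≥ 23 — no move.
  22: 22 XOR 14 = 24 ≥ 22 — no move.
That gives 1 winning move.

1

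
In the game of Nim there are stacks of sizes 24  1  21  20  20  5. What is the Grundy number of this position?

9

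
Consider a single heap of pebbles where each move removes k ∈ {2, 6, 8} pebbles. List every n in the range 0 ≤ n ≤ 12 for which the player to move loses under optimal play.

0, 1, 4, 5

Grundy values for subtraction set {2, 6, 8}:
k:     0  1  2  3  4  5  6  7  8  9 10 11 12
g(k):  0  0  1  1  0  0  1  1  2  2  3  3  2
The P-positions (g = 0) in 0..12 are 0, 1, 4, 5.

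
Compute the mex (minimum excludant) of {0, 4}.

0 is in the set but 1 is not, so the mex is 1.

1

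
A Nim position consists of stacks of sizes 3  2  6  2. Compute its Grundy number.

5

Compute the nim-sum pairwise:
3 XOR 2 = 1
1 XOR 6 = 7
7 XOR 2 = 5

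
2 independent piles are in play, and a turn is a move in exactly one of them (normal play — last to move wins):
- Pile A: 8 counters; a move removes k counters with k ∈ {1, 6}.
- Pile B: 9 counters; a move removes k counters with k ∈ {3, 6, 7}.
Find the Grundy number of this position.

2

For pile A, compute g(0), g(1), … with moves {1, 6}:
k:     0  1  2  3  4  5  6  7  8
g(k):  0  1  0  1  0  1  2  0  1
So g(8) = 1.
For pile B, compute g(0), g(1), … with moves {3, 6, 7}:
g(0) = mex{} = 0
g(1) = mex{} = 0
g(2) = mex{} = 0
g(3) = mex{0} = 1
g(4) = mex{0} = 1
g(5) = mex{0} = 1
g(6) = mex{0,1} = 2
g(7) = mex{0,1} = 2
g(8) = mex{0,1} = 2
g(9) = mex{0,1,2} = 3
So g(9) = 3.
The value of a disjunctive sum is the nim-sum of the parts.
Combined value = 1 ⊕ 3 = 2.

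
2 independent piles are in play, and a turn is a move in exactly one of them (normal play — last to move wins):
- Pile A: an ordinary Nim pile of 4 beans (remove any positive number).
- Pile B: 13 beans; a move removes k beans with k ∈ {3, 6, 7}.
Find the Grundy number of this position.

5

Pile A is a plain Nim pile of size 4, so its Grundy value is 4.
For pile B, compute g(0), g(1), … with moves {3, 6, 7}:
k:     0  1  2  3  4  5  6  7  8  9 10 11 12 13
g(k):  0  0  0  1  1  1  2  2  2  3  0  0  0  1
So g(13) = 1.
The value of a disjunctive sum is the nim-sum of the parts.
Combined value = 4 ⊕ 1 = 5.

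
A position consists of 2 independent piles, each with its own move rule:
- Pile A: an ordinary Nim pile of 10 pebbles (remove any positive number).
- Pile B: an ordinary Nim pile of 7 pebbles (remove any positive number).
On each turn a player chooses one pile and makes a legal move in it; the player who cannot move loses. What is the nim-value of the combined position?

Pile A is a plain Nim pile of size 10, so its Grundy value is 10.
Pile B is a plain Nim pile of size 7, so its Grundy value is 7.
The value of a disjunctive sum is the nim-sum of the parts.
Combined value = 10 ⊕ 7 = 13.

13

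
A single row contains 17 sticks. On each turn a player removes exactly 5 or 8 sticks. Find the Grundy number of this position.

0

Build the Grundy sequence with g(k) = mex{g(k−s) : s ∈ {5, 8}, s ≤ k}:
k:     0  1  2  3  4  5  6  7  8  9 10 11 12 13 14 15 16 17
g(k):  0  0  0  0  0  1  1  1  1  1  2  2  2  0  0  0  0  0
So g(17) = 0.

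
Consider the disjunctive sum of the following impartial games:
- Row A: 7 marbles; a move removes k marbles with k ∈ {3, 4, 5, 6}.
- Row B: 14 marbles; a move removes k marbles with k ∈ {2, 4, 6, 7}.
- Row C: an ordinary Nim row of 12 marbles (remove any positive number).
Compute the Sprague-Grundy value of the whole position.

Build the Grundy sequence for row A with g(k) = mex{g(k−s) : s ∈ {3, 4, 5, 6}, s ≤ k}:
g(0) = mex{} = 0
g(1) = mex{} = 0
g(2) = mex{} = 0
g(3) = mex{0} = 1
g(4) = mex{0} = 1
g(5) = mex{0} = 1
g(6) = mex{0,1} = 2
g(7) = mex{0,1} = 2
So g(7) = 2.
For row B, compute g(0), g(1), … with moves {2, 4, 6, 7}:
g(0) = mex{} = 0
g(1) = mex{} = 0
g(2) = mex{0} = 1
g(3) = mex{0} = 1
g(4) = mex{0,1} = 2
g(5) = mex{0,1} = 2
g(6) = mex{0,1,2} = 3
g(7) = mex{0,1,2} = 3
g(8) = mex{0,1,2,3} = 4
g(9) = mex{1,2,3} = 0
g(10) = mex{1,2,3,4} = 0
g(11) = mex{0,2,3} = 1
g(12) = mex{0,2,3,4} = 1
g(13) = mex{0,1,3} = 2
g(14) = mex{0,1,3,4} = 2
So g(14) = 2.
Row C is a plain Nim row of size 12, so its Grundy value is 12.
The value of a disjunctive sum is the nim-sum of the parts.
Combined value = 2 XOR 2 XOR 12 = 12.

12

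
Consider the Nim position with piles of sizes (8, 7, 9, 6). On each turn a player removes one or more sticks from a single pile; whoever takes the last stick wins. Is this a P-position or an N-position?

Compute the nim-sum pairwise:
8 ⊕ 7 = 15
15 ⊕ 9 = 6
6 ⊕ 6 = 0
The nim-sum is 0, so this is a P-position: the player to move is in a losing position under optimal play.

P-position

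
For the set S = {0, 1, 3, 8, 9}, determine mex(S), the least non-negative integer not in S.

2

The values 0, 1 are all present; 2 is the first non-negative integer missing from the set.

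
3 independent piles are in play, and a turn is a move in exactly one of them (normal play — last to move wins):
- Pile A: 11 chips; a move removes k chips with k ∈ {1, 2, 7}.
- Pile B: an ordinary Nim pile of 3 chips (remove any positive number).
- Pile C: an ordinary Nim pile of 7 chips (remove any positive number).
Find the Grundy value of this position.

6

Build the Grundy sequence for pile A with g(k) = mex{g(k−s) : s ∈ {1, 2, 7}, s ≤ k}:
k:     0  1  2  3  4  5  6  7  8  9 10 11
g(k):  0  1  2  0  1  2  0  1  2  0  1  2
So g(11) = 2.
Pile B is a plain Nim pile of size 3, so its Grundy value is 3.
Pile C is a plain Nim pile of size 7, so its Grundy value is 7.
By the Sprague-Grundy theorem, the Grundy value of a sum of independent games is the XOR of the component values.
Combined value = 2 ⊕ 3 ⊕ 7 = 6.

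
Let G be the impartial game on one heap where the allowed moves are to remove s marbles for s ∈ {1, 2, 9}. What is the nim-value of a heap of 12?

2

Grundy values for subtraction set {1, 2, 9}:
g(0) = mex{} = 0
g(1) = mex{0} = 1
g(2) = mex{0,1} = 2
g(3) = mex{1,2} = 0
g(4) = mex{0,2} = 1
g(5) = mex{0,1} = 2
g(6) = mex{1,2} = 0
g(7) = mex{0,2} = 1
g(8) = mex{0,1} = 2
g(9) = mex{0,1,2} = 3
g(10) = mex{1,2,3} = 0
g(11) = mex{0,2,3} = 1
g(12) = mex{0,1} = 2
So g(12) = 2.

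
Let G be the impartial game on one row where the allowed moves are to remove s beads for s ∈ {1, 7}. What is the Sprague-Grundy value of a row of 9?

1

Grundy values for subtraction set {1, 7}:
g(0) = mex{} = 0
g(1) = mex{0} = 1
g(2) = mex{1} = 0
g(3) = mex{0} = 1
g(4) = mex{1} = 0
g(5) = mex{0} = 1
g(6) = mex{1} = 0
g(7) = mex{0} = 1
g(8) = mex{1} = 0
g(9) = mex{0} = 1
So g(9) = 1.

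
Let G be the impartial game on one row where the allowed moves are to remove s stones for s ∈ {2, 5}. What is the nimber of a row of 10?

1

Grundy values for subtraction set {2, 5}:
g(0) = mex{} = 0
g(1) = mex{} = 0
g(2) = mex{0} = 1
g(3) = mex{0} = 1
g(4) = mex{1} = 0
g(5) = mex{0,1} = 2
g(6) = mex{0} = 1
g(7) = mex{1,2} = 0
g(8) = mex{1} = 0
g(9) = mex{0} = 1
g(10) = mex{0,2} = 1
So g(10) = 1.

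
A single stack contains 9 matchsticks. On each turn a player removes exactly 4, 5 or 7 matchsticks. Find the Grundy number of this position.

Grundy values for subtraction set {4, 5, 7}:
g(0) = mex{} = 0
g(1) = mex{} = 0
g(2) = mex{} = 0
g(3) = mex{} = 0
g(4) = mex{0} = 1
g(5) = mex{0} = 1
g(6) = mex{0} = 1
g(7) = mex{0} = 1
g(8) = mex{0,1} = 2
g(9) = mex{0,1} = 2
So g(9) = 2.

2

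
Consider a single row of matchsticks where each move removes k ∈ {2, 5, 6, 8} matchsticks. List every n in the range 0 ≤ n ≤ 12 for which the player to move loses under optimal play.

0, 1, 4, 11

Compute g(0), g(1), … for moves {2, 5, 6, 8}:
k:     0  1  2  3  4  5  6  7  8  9 10 11 12
g(k):  0  0  1  1  0  2  1  3  2  2  3  0  2
The P-positions (g = 0) in 0..12 are 0, 1, 4, 11.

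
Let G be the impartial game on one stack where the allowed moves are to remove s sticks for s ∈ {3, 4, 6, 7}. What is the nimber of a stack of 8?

Build the Grundy sequence with g(k) = mex{g(k−s) : s ∈ {3, 4, 6, 7}, s ≤ k}:
g(0) = mex{} = 0
g(1) = mex{} = 0
g(2) = mex{} = 0
g(3) = mex{0} = 1
g(4) = mex{0} = 1
g(5) = mex{0} = 1
g(6) = mex{0,1} = 2
g(7) = mex{0,1} = 2
g(8) = mex{0,1} = 2
So g(8) = 2.

2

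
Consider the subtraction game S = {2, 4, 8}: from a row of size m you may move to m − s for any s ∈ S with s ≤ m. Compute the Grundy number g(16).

Compute g(0), g(1), … for moves {2, 4, 8}:
k:     0  1  2  3  4  5  6  7  8  9 10 11 12 13 14 15 16
g(k):  0  0  1  1  2  2  0  0  1  1  2  2  0  0  1  1  2
So g(16) = 2.

2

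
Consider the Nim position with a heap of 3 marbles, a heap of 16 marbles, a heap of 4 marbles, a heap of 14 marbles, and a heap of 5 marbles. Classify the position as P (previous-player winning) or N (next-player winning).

N-position

Nim-sum: 3 ^ 16 ^ 4 ^ 14 ^ 5 = 28.
The nim-sum is 28 ≠ 0, so this is an N-position: the player to move can win.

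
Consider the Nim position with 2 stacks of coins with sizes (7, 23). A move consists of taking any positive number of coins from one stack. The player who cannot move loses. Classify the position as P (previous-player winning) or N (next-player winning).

In binary:
  00111  (7)
  10111  (23)
  -----
  10000  (16)
The nim-sum is 16 ≠ 0, so this is an N-position: the player to move can win.

N-position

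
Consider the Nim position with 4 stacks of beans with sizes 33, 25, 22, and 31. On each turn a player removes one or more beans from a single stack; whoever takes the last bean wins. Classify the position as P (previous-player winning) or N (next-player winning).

N-position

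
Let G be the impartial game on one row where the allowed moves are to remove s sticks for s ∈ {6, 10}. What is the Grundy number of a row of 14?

2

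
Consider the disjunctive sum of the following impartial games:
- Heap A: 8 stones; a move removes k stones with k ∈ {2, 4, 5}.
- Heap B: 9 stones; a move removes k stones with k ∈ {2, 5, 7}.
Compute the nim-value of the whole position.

2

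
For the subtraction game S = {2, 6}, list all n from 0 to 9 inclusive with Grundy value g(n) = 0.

0, 1, 4, 5, 8, 9

Compute g(0), g(1), … for moves {2, 6}:
k:     0  1  2  3  4  5  6  7  8  9
g(k):  0  0  1  1  0  0  1  1  0  0
The P-positions (g = 0) in 0..9 are 0, 1, 4, 5, 8, 9.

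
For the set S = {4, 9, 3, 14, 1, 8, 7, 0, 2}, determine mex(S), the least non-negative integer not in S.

The values 0, 1, 2, 3, 4 are all present; 5 is the first non-negative integer missing from the set.

5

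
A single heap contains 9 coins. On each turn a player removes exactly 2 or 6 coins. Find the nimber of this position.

0

Grundy values for subtraction set {2, 6}:
k:     0  1  2  3  4  5  6  7  8  9
g(k):  0  0  1  1  0  0  1  1  0  0
So g(9) = 0.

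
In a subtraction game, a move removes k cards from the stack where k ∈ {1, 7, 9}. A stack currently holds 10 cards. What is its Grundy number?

Compute g(0), g(1), … for moves {1, 7, 9}:
k:     0  1  2  3  4  5  6  7  8  9 10
g(k):  0  1  0  1  0  1  0  1  0  1  0
So g(10) = 0.

0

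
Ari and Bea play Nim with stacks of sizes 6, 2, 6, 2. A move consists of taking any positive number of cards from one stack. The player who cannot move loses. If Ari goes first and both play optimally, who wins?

Bea wins

Compute the nim-sum pairwise:
6 ^ 2 = 4
4 ^ 6 = 2
2 ^ 2 = 0
The nim-sum is 0, so this is a P-position: the player to move is in a losing position under optimal play; Ari is about to move from it and so loses — Bea wins.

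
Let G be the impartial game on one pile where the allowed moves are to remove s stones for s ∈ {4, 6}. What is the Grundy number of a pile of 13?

0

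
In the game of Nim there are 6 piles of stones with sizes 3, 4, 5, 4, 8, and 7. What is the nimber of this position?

9

Compute the nim-sum pairwise:
3 ⊕ 4 = 7
7 ⊕ 5 = 2
2 ⊕ 4 = 6
6 ⊕ 8 = 14
14 ⊕ 7 = 9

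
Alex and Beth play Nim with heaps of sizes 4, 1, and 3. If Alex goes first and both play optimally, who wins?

In binary:
  100  (4)
  001  (1)
  011  (3)
  ---
  110  (6)
The nim-sum is 6 ≠ 0, so this is an N-position: the player to move can win; Alex has a winning move.

Alex wins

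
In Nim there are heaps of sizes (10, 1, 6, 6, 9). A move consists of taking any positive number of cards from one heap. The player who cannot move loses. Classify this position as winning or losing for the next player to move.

Nim-sum: 10 XOR 1 XOR 6 XOR 6 XOR 9 = 2.
The nim-sum is 2 ≠ 0, so this is an N-position: the player to move can win.

Winning position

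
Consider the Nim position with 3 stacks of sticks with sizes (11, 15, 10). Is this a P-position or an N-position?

N-position

Bitwise XOR of the heap sizes:
  1011  (11)
  1111  (15)
  1010  (10)
  ----
  1110  (14)
The nim-sum is 14 ≠ 0, so this is an N-position: the player to move can win.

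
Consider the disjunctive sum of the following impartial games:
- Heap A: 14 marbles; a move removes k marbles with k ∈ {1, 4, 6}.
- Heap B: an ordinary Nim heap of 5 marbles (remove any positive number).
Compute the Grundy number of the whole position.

For heap A, compute g(0), g(1), … with moves {1, 4, 6}:
k:     0  1  2  3  4  5  6  7  8  9 10 11 12 13 14
g(k):  0  1  0  1  2  0  1  0  1  2  0  1  0  1  2
So g(14) = 2.
Heap B is a plain Nim heap of size 5, so its Grundy value is 5.
By the Sprague-Grundy theorem, the Grundy value of a sum of independent games is the XOR of the component values.
Combined value = 2 ⊕ 5 = 7.

7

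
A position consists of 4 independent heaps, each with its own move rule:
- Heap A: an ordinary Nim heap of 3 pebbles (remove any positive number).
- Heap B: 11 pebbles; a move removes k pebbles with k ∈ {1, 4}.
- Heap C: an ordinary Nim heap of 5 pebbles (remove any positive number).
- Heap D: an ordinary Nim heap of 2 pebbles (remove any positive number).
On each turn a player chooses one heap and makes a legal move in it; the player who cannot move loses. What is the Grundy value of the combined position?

5

Heap A is a plain Nim heap of size 3, so its Grundy value is 3.
Grundy values for heap B (subtraction set {1, 4}):
k:     0  1  2  3  4  5  6  7  8  9 10 11
g(k):  0  1  0  1  2  0  1  0  1  2  0  1
So g(11) = 1.
Heap C is a plain Nim heap of size 5, so its Grundy value is 5.
Heap D is a plain Nim heap of size 2, so its Grundy value is 2.
The value of a disjunctive sum is the nim-sum of the parts.
Combined value = 3 XOR 1 XOR 5 XOR 2 = 5.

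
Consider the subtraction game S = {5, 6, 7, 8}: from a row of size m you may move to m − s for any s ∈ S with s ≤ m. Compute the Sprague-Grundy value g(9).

1

Grundy values for subtraction set {5, 6, 7, 8}:
k:     0  1  2  3  4  5  6  7  8  9
g(k):  0  0  0  0  0  1  1  1  1  1
So g(9) = 1.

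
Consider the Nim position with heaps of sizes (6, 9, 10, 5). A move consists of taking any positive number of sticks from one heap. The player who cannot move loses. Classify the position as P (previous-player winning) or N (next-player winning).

Nim-sum: 6 XOR 9 XOR 10 XOR 5 = 0.
The nim-sum is 0, so this is a P-position: the player to move is in a losing position under optimal play.

P-position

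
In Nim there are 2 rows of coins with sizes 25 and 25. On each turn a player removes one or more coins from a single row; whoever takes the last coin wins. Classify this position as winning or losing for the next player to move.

Losing position

Compute the nim-sum pairwise:
25 ⊕ 25 = 0
The nim-sum is 0, so this is a P-position: the player to move is in a losing position under optimal play.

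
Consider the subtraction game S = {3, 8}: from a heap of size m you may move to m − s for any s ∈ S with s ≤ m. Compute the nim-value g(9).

1

Compute g(0), g(1), … for moves {3, 8}:
k:     0  1  2  3  4  5  6  7  8  9
g(k):  0  0  0  1  1  1  0  0  2  1
So g(9) = 1.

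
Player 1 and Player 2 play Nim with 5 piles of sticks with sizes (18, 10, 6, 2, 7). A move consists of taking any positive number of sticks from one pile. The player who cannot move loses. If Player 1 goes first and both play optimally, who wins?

Player 1 wins

Nim-sum: 18 XOR 10 XOR 6 XOR 2 XOR 7 = 27.
The nim-sum is 27 ≠ 0, so this is an N-position: the player to move can win; Player 1 has a winning move.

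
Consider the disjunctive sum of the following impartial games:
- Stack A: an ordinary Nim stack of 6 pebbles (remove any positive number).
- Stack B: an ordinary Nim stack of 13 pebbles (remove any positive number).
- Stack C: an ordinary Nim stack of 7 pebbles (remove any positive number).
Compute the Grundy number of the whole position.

Stack A is a plain Nim stack of size 6, so its Grundy value is 6.
Stack B is a plain Nim stack of size 13, so its Grundy value is 13.
Stack C is a plain Nim stack of size 7, so its Grundy value is 7.
By the Sprague-Grundy theorem, the Grundy value of a sum of independent games is the XOR of the component values.
Combined value = 6 XOR 13 XOR 7 = 12.

12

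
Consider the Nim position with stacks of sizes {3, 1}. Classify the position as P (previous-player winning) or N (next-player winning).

In binary:
  11  (3)
  01  (1)
  --
  10  (2)
The nim-sum is 2 ≠ 0, so this is an N-position: the player to move can win.

N-position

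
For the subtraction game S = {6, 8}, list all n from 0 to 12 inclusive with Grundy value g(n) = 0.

Grundy values for subtraction set {6, 8}:
g(0) = mex{} = 0
g(1) = mex{} = 0
g(2) = mex{} = 0
g(3) = mex{} = 0
g(4) = mex{} = 0
g(5) = mex{} = 0
g(6) = mex{0} = 1
g(7) = mex{0} = 1
g(8) = mex{0} = 1
g(9) = mex{0} = 1
g(10) = mex{0} = 1
g(11) = mex{0} = 1
g(12) = mex{0,1} = 2
The P-positions (g = 0) in 0..12 are 0, 1, 2, 3, 4, 5.

0, 1, 2, 3, 4, 5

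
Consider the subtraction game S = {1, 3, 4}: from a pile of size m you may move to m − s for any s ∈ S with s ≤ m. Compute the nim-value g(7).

Compute g(0), g(1), … for moves {1, 3, 4}:
g(0) = mex{} = 0
g(1) = mex{0} = 1
g(2) = mex{1} = 0
g(3) = mex{0} = 1
g(4) = mex{0,1} = 2
g(5) = mex{0,1,2} = 3
g(6) = mex{0,1,3} = 2
g(7) = mex{1,2} = 0
So g(7) = 0.

0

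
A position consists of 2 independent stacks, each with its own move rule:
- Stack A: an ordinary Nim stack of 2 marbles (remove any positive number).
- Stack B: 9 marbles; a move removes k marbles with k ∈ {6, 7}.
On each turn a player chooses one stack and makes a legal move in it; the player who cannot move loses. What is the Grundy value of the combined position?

3

Stack A is a plain Nim stack of size 2, so its Grundy value is 2.
Grundy values for stack B (subtraction set {6, 7}):
g(0) = mex{} = 0
g(1) = mex{} = 0
g(2) = mex{} = 0
g(3) = mex{} = 0
g(4) = mex{} = 0
g(5) = mex{} = 0
g(6) = mex{0} = 1
g(7) = mex{0} = 1
g(8) = mex{0} = 1
g(9) = mex{0} = 1
So g(9) = 1.
The value of a disjunctive sum is the nim-sum of the parts.
Combined value = 2 ⊕ 1 = 3.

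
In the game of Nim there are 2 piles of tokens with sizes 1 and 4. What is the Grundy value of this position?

5

Compute the nim-sum pairwise:
1 XOR 4 = 5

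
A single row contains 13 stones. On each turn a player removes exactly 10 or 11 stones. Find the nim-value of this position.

1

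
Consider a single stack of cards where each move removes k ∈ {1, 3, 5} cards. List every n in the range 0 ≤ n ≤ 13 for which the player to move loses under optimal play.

Grundy values for subtraction set {1, 3, 5}:
g(0) = mex{} = 0
g(1) = mex{0} = 1
g(2) = mex{1} = 0
g(3) = mex{0} = 1
g(4) = mex{1} = 0
g(5) = mex{0} = 1
g(6) = mex{1} = 0
g(7) = mex{0} = 1
g(8) = mex{1} = 0
g(9) = mex{0} = 1
g(10) = mex{1} = 0
g(11) = mex{0} = 1
g(12) = mex{1} = 0
g(13) = mex{0} = 1
The P-positions (g = 0) in 0..13 are 0, 2, 4, 6, 8, 10, 12.

0, 2, 4, 6, 8, 10, 12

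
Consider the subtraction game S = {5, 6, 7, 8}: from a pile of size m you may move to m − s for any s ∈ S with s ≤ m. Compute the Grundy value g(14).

Compute g(0), g(1), … for moves {5, 6, 7, 8}:
k:     0  1  2  3  4  5  6  7  8  9 10 11 12 13 14
g(k):  0  0  0  0  0  1  1  1  1  1  2  2  2  0  0
So g(14) = 0.

0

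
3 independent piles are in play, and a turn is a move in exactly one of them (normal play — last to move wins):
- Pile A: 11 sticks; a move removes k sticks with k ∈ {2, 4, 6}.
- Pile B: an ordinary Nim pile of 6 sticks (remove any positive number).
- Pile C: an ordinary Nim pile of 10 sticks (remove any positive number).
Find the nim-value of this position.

Build the Grundy sequence for pile A with g(k) = mex{g(k−s) : s ∈ {2, 4, 6}, s ≤ k}:
k:     0  1  2  3  4  5  6  7  8  9 10 11
g(k):  0  0  1  1  2  2  3  3  0  0  1  1
So g(11) = 1.
Pile B is a plain Nim pile of size 6, so its Grundy value is 6.
Pile C is a plain Nim pile of size 10, so its Grundy value is 10.
By the Sprague-Grundy theorem, the Grundy value of a sum of independent games is the XOR of the component values.
Combined value = 1 ⊕ 6 ⊕ 10 = 13.

13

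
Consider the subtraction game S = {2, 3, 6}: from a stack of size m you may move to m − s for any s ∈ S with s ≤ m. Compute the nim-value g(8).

2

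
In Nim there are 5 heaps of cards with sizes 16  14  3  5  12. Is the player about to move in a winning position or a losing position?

Winning position

Compute the nim-sum pairwise:
16 XOR 14 = 30
30 XOR 3 = 29
29 XOR 5 = 24
24 XOR 12 = 20
The nim-sum is 20 ≠ 0, so this is an N-position: the player to move can win.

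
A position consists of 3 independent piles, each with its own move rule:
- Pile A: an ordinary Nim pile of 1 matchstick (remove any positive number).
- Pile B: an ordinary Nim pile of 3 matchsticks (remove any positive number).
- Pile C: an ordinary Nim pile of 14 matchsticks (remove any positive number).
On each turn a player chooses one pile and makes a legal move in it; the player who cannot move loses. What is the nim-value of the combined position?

12

Pile A is a plain Nim pile of size 1, so its Grundy value is 1.
Pile B is a plain Nim pile of size 3, so its Grundy value is 3.
Pile C is a plain Nim pile of size 14, so its Grundy value is 14.
By the Sprague-Grundy theorem, the Grundy value of a sum of independent games is the XOR of the component values.
Combined value = 1 ⊕ 3 ⊕ 14 = 12.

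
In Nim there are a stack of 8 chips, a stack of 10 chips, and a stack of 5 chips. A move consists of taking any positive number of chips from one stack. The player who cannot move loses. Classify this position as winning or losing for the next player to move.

Winning position

Bitwise XOR of the heap sizes:
  1000  (8)
  1010  (10)
  0101  (5)
  ----
  0111  (7)
The nim-sum is 7 ≠ 0, so this is an N-position: the player to move can win.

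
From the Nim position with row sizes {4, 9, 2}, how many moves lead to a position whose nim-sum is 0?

Nim-sum: 4 XOR 9 XOR 2 = 15.
The overall nim-sum is X = 15. A row of size p has a winning move iff p XOR X < p (reduce it to p XOR X).
  4: 4 XOR 15 = 11 ≥ 4 — no move.
  9: 9 XOR 15 = 6 < 9 — winning move (to 6).
  2: 2 XOR 15 = 13 ≥ 2 — no move.
That gives 1 winning move.

1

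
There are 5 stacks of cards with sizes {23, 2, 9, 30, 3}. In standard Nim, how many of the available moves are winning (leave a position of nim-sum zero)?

3

Nim-sum: 23 XOR 2 XOR 9 XOR 30 XOR 3 = 1.
The overall nim-sum is X = 1. A stack of size p has a winning move iff p XOR X < p (reduce it to p XOR X).
  23: 23 XOR 1 = 22 < 23 — winning move (to 22).
  2: 2 XOR 1 = 3 ≥ 2 — no move.
  9: 9 XOR 1 = 8 < 9 — winning move (to 8).
  30: 30 XOR 1 = 31 ≥ 30 — no move.
  3: 3 XOR 1 = 2 < 3 — winning move (to 2).
That gives 3 winning moves.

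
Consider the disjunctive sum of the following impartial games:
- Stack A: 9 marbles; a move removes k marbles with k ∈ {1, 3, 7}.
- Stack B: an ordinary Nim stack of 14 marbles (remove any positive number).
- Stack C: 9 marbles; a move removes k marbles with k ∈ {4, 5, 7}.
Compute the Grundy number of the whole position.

For stack A, compute g(0), g(1), … with moves {1, 3, 7}:
g(0) = mex{} = 0
g(1) = mex{0} = 1
g(2) = mex{1} = 0
g(3) = mex{0} = 1
g(4) = mex{1} = 0
g(5) = mex{0} = 1
g(6) = mex{1} = 0
g(7) = mex{0} = 1
g(8) = mex{1} = 0
g(9) = mex{0} = 1
So g(9) = 1.
Stack B is a plain Nim stack of size 14, so its Grundy value is 14.
Grundy values for stack C (subtraction set {4, 5, 7}):
g(0) = mex{} = 0
g(1) = mex{} = 0
g(2) = mex{} = 0
g(3) = mex{} = 0
g(4) = mex{0} = 1
g(5) = mex{0} = 1
g(6) = mex{0} = 1
g(7) = mex{0} = 1
g(8) = mex{0,1} = 2
g(9) = mex{0,1} = 2
So g(9) = 2.
By the Sprague-Grundy theorem, the Grundy value of a sum of independent games is the XOR of the component values.
Combined value = 1 XOR 14 XOR 2 = 13.

13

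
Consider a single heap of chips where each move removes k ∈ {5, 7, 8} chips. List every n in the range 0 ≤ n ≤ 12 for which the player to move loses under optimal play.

Compute g(0), g(1), … for moves {5, 7, 8}:
g(0) = mex{} = 0
g(1) = mex{} = 0
g(2) = mex{} = 0
g(3) = mex{} = 0
g(4) = mex{} = 0
g(5) = mex{0} = 1
g(6) = mex{0} = 1
g(7) = mex{0} = 1
g(8) = mex{0} = 1
g(9) = mex{0} = 1
g(10) = mex{0,1} = 2
g(11) = mex{0,1} = 2
g(12) = mex{0,1} = 2
The P-positions (g = 0) in 0..12 are 0, 1, 2, 3, 4.

0, 1, 2, 3, 4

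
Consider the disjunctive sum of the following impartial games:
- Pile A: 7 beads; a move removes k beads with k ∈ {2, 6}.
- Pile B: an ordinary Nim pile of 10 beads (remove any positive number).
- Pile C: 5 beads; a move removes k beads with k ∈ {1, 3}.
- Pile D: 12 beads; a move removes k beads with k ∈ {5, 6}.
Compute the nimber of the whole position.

Build the Grundy sequence for pile A with g(k) = mex{g(k−s) : s ∈ {2, 6}, s ≤ k}:
g(0) = mex{} = 0
g(1) = mex{} = 0
g(2) = mex{0} = 1
g(3) = mex{0} = 1
g(4) = mex{1} = 0
g(5) = mex{1} = 0
g(6) = mex{0} = 1
g(7) = mex{0} = 1
So g(7) = 1.
Pile B is a plain Nim pile of size 10, so its Grundy value is 10.
For pile C, compute g(0), g(1), … with moves {1, 3}:
k:     0  1  2  3  4  5
g(k):  0  1  0  1  0  1
So g(5) = 1.
For pile D, compute g(0), g(1), … with moves {5, 6}:
g(0) = mex{} = 0
g(1) = mex{} = 0
g(2) = mex{} = 0
g(3) = mex{} = 0
g(4) = mex{} = 0
g(5) = mex{0} = 1
g(6) = mex{0} = 1
g(7) = mex{0} = 1
g(8) = mex{0} = 1
g(9) = mex{0} = 1
g(10) = mex{0,1} = 2
g(11) = mex{1} = 0
g(12) = mex{1} = 0
So g(12) = 0.
The value of a disjunctive sum is the nim-sum of the parts.
Combined value = 1 XOR 10 XOR 1 XOR 0 = 10.

10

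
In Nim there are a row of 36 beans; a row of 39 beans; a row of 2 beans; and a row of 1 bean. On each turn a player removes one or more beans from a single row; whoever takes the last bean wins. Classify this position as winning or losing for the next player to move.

Nim-sum: 36 ^ 39 ^ 2 ^ 1 = 0.
The nim-sum is 0, so this is a P-position: the player to move is in a losing position under optimal play.

Losing position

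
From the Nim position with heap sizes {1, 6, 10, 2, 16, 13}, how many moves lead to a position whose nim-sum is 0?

Bitwise XOR of the heap sizes:
  00001  (1)
  00110  (6)
  01010  (10)
  00010  (2)
  10000  (16)
  01101  (13)
  -----
  10010  (18)
The overall nim-sum is X = 18. A heap of size p has a winning move iff p XOR X < p (reduce it to p XOR X).
  1: 1 XOR 18 = 19 ≥ 1 — no move.
  6: 6 XOR 18 = 20 ≥ 6 — no move.
  10: 10 XOR 18 = 24 ≥ 10 — no move.
  2: 2 XOR 18 = 16 ≥ 2 — no move.
  16: 16 XOR 18 = 2 < 16 — winning move (to 2).
  13: 13 XOR 18 = 31 ≥ 13 — no move.
That gives 1 winning move.

1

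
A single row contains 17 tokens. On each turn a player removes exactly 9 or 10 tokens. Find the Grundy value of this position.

Compute g(0), g(1), … for moves {9, 10}:
k:     0  1  2  3  4  5  6  7  8  9 10 11 12 13 14 15 16 17
g(k):  0  0  0  0  0  0  0  0  0  1  1  1  1  1  1  1  1  1
So g(17) = 1.

1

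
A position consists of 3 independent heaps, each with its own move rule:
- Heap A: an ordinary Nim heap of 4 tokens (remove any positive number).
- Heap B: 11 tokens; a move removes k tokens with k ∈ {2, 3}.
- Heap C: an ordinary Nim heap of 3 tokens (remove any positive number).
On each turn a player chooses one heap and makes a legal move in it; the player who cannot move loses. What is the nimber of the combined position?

Heap A is a plain Nim heap of size 4, so its Grundy value is 4.
Grundy values for heap B (subtraction set {2, 3}):
g(0) = mex{} = 0
g(1) = mex{} = 0
g(2) = mex{0} = 1
g(3) = mex{0} = 1
g(4) = mex{0,1} = 2
g(5) = mex{1} = 0
g(6) = mex{1,2} = 0
g(7) = mex{0,2} = 1
g(8) = mex{0} = 1
g(9) = mex{0,1} = 2
g(10) = mex{1} = 0
g(11) = mex{1,2} = 0
So g(11) = 0.
Heap C is a plain Nim heap of size 3, so its Grundy value is 3.
By the Sprague-Grundy theorem, the Grundy value of a sum of independent games is the XOR of the component values.
Combined value = 4 XOR 0 XOR 3 = 7.

7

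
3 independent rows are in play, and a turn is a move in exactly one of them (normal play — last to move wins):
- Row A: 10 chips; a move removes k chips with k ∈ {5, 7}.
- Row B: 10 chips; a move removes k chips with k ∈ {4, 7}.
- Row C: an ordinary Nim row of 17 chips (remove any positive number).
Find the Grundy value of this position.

17

Grundy values for row A (subtraction set {5, 7}):
g(0) = mex{} = 0
g(1) = mex{} = 0
g(2) = mex{} = 0
g(3) = mex{} = 0
g(4) = mex{} = 0
g(5) = mex{0} = 1
g(6) = mex{0} = 1
g(7) = mex{0} = 1
g(8) = mex{0} = 1
g(9) = mex{0} = 1
g(10) = mex{0,1} = 2
So g(10) = 2.
Grundy values for row B (subtraction set {4, 7}):
k:     0  1  2  3  4  5  6  7  8  9 10
g(k):  0  0  0  0  1  1  1  1  2  2  2
So g(10) = 2.
Row C is a plain Nim row of size 17, so its Grundy value is 17.
The value of a disjunctive sum is the nim-sum of the parts.
Combined value = 2 ⊕ 2 ⊕ 17 = 17.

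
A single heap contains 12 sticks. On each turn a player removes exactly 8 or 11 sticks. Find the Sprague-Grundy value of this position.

1

Grundy values for subtraction set {8, 11}:
k:     0  1  2  3  4  5  6  7  8  9 10 11 12
g(k):  0  0  0  0  0  0  0  0  1  1  1  1  1
So g(12) = 1.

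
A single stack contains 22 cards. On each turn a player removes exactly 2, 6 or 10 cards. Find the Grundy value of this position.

Compute g(0), g(1), … for moves {2, 6, 10}:
k:     0  1  2  3  4  5  6  7  8  9 10 11 12 13 14 15 16 17 18 19 20 21 22
g(k):  0  0  1  1  0  0  1  1  0  0  1  1  0  0  1  1  0  0  1  1  0  0  1
So g(22) = 1.

1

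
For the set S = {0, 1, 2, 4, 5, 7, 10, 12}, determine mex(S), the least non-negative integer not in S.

3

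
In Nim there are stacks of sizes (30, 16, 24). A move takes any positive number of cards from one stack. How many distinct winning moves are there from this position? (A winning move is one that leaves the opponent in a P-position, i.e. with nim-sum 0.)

3

Nim-sum: 30 ^ 16 ^ 24 = 22.
The overall nim-sum is X = 22. A stack of size p has a winning move iff p XOR X < p (reduce it to p XOR X).
  30: 30 XOR 22 = 8 < 30 — winning move (to 8).
  16: 16 XOR 22 = 6 < 16 — winning move (to 6).
  24: 24 XOR 22 = 14 < 24 — winning move (to 14).
That gives 3 winning moves.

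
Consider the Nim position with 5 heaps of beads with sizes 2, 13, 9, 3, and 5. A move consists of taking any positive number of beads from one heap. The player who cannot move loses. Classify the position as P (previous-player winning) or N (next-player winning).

Compute the nim-sum pairwise:
2 ^ 13 = 15
15 ^ 9 = 6
6 ^ 3 = 5
5 ^ 5 = 0
The nim-sum is 0, so this is a P-position: the player to move is in a losing position under optimal play.

P-position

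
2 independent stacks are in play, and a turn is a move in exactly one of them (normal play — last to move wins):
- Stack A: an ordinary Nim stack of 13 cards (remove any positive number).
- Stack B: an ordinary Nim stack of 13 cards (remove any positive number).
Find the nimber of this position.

Stack A is a plain Nim stack of size 13, so its Grundy value is 13.
Stack B is a plain Nim stack of size 13, so its Grundy value is 13.
The value of a disjunctive sum is the nim-sum of the parts.
Combined value = 13 ⊕ 13 = 0.

0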